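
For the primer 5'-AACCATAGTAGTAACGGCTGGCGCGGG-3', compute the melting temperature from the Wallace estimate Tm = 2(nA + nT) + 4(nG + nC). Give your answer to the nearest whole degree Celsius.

86°C

Base counts: A=7, T=4, G=10, C=6 (length 27).
Tm = 2·(7+4) + 4·(10+6) = 2·11 + 4·16 = 22 + 64 = 86°C.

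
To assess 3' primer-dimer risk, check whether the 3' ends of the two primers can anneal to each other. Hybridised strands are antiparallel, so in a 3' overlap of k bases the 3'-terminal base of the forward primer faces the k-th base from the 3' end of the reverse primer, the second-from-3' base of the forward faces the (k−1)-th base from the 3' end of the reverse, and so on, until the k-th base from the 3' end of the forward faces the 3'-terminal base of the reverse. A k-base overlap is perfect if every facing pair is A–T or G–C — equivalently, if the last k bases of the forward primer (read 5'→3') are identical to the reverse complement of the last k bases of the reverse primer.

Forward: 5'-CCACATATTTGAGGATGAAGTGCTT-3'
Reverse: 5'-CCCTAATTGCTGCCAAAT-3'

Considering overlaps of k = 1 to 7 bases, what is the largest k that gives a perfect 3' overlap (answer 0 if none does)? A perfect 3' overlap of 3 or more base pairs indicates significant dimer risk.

Last 7 bases (5'→3') — forward …AGTGCTT, reverse …GCCAAAT.
Reverse complement of the reverse primer's last 7 bases: ATTTGGC; its first k bases are the reverse complement of the reverse primer's last k bases, so a perfect k-base overlap needs the forward primer's last k bases to equal them.
Comparing (forward last k vs required): k=1: T vs A ✗; k=2: TT vs AT ✗; k=3: CTT vs ATT ✗; k=4: GCTT vs ATTT ✗; k=5: TGCTT vs ATTTG ✗; k=6: GTGCTT vs ATTTGG ✗; k=7: AGTGCTT vs ATTTGGC ✗.
No overlap length from 1 to 7 is perfect, so the longest perfect 3' overlap is 0.

Longest perfect overlap: 0 complementary base pairs; below the dimer-risk threshold (threshold 3).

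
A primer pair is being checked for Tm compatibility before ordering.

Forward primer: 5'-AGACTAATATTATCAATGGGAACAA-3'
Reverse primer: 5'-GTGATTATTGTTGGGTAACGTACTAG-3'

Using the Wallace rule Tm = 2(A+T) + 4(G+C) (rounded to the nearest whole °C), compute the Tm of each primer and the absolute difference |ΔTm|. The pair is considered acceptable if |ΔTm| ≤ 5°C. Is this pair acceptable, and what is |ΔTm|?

|ΔTm| = 8°C; the pair is not acceptable.

Forward: A=12 T=6 G=4 C=3 → Tm = 2·18 + 4·7 = 64°C.
Reverse: A=6 T=10 G=8 C=2 → Tm = 2·16 + 4·10 = 72°C.
|ΔTm| = |64 − 72| = 8°C, > 5°C.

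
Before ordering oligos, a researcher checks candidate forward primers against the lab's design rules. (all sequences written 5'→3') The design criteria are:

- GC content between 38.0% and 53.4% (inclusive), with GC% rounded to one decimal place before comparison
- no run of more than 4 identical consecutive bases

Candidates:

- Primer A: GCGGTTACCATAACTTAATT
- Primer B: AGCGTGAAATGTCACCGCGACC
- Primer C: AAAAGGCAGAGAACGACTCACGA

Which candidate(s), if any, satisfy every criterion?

Primer C only.

Primer A (20 nt, A=6 T=7 G=3 C=4): GC 7/20 = 35.0%, outside 38.0–53.4% ✗; longest run = 2 ✓ — fails.
Primer B (22 nt, A=6 T=3 G=6 C=7): GC 13/22 = 59.1%, outside 38.0–53.4% ✗; longest run = 3 ✓ — fails.
Primer C (23 nt, A=11 T=1 G=6 C=5): GC 11/23 = 47.8% ✓; longest run = 4 ✓ — passes.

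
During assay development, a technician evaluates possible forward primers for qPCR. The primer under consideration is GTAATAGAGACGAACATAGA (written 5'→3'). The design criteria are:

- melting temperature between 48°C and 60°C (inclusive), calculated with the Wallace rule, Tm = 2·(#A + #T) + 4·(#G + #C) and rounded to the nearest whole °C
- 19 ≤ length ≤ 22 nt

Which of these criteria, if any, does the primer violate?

Base counts: A=10, T=3, G=5, C=2 (length 20).
Tm: Tm = 2·13 + 4·7 = 54°C ✓
length: length 20 ✓

Meets all criteria.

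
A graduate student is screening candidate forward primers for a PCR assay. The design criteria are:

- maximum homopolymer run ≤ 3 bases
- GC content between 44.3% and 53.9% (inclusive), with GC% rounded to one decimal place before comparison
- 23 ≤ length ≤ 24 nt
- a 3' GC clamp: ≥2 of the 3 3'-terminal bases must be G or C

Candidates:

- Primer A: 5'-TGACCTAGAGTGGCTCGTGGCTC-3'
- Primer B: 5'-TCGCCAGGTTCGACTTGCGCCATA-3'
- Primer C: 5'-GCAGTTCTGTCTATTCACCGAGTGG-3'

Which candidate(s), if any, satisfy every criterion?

Primer A (23 nt, A=3 T=6 G=8 C=6): longest run = 2 ✓; GC 14/23 = 60.9%, outside 44.3–53.9% ✗; length 23 ✓; 3' end CTC has 2 G/C ✓ — fails.
Primer B (24 nt, A=4 T=6 G=6 C=8): longest run = 2 ✓; GC 14/24 = 58.3%, outside 44.3–53.9% ✗; length 24 ✓; 3' end ATA has 0 G/C, need ≥2 ✗ — fails.
Primer C (25 nt, A=4 T=8 G=7 C=6): longest run = 2 ✓; GC 13/25 = 52.0% ✓; length 25, outside 23–24 ✗; 3' end TGG has 2 G/C ✓ — fails.

None of the candidates satisfy all criteria.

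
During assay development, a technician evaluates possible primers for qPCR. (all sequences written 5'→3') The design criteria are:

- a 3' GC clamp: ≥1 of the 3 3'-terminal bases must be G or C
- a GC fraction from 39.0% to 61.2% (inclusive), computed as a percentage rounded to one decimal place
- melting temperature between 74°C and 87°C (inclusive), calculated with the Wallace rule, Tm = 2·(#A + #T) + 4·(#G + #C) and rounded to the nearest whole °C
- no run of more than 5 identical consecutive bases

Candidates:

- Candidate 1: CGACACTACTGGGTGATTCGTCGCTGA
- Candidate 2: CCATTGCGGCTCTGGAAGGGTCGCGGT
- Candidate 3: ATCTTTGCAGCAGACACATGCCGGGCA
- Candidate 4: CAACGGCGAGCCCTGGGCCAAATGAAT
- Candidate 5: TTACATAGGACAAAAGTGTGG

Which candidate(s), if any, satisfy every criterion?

Candidate 1 (27 nt, A=5 T=7 G=8 C=7): 3' end TGA has 1 G/C ✓; GC 15/27 = 55.6% ✓; Tm = 2·12 + 4·15 = 84°C ✓; longest run = 3 ✓ — passes.
Candidate 2 (27 nt, A=3 T=6 G=11 C=7): 3' end GGT has 2 G/C ✓; GC 18/27 = 66.7%, outside 39.0–61.2% ✗; Tm = 2·9 + 4·18 = 90°C, outside 74–87°C ✗; longest run = 3 ✓ — fails.
Candidate 3 (27 nt, A=7 T=5 G=7 C=8): 3' end GCA has 2 G/C ✓; GC 15/27 = 55.6% ✓; Tm = 2·12 + 4·15 = 84°C ✓; longest run = 3 ✓ — passes.
Candidate 4 (27 nt, A=8 T=3 G=8 C=8): 3' end AAT has 0 G/C, need ≥1 ✗; GC 16/27 = 59.3% ✓; Tm = 2·11 + 4·16 = 86°C ✓; longest run = 3 ✓ — fails.
Candidate 5 (21 nt, A=8 T=5 G=6 C=2): 3' end TGG has 2 G/C ✓; GC 8/21 = 38.1%, outside 39.0–61.2% ✗; Tm = 2·13 + 4·8 = 58°C, outside 74–87°C ✗; longest run = 4 ✓ — fails.

Candidate 1 and Candidate 3.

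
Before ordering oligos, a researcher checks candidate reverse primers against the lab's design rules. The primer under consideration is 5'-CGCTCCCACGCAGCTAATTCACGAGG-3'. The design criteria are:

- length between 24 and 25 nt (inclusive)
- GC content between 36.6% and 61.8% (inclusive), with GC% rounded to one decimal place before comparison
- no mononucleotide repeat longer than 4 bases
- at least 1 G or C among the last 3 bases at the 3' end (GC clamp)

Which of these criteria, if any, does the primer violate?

Base counts: A=6, T=4, G=6, C=10 (length 26).
length: length 26, outside 24–25 ✗
GC content: GC 16/26 = 61.5% ✓
homopolymer run: longest run = 3 ✓
GC clamp: 3' end AGG has 2 G/C ✓

Fails: length.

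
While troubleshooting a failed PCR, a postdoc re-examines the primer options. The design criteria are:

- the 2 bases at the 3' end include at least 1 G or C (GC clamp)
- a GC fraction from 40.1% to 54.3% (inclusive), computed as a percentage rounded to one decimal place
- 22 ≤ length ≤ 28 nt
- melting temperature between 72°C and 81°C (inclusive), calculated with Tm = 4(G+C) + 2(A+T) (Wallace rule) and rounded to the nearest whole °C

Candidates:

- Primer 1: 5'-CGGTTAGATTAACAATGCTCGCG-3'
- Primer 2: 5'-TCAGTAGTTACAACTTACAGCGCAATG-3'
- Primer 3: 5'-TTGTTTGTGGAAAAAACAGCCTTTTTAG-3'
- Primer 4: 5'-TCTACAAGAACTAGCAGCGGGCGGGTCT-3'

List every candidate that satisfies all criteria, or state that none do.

Primer 2 only.

Primer 1 (23 nt, A=6 T=6 G=6 C=5): 3' end CG has 2 G/C ✓; GC 11/23 = 47.8% ✓; length 23 ✓; Tm = 2·12 + 4·11 = 68°C, outside 72–81°C ✗ — fails.
Primer 2 (27 nt, A=9 T=7 G=5 C=6): 3' end TG has 1 G/C ✓; GC 11/27 = 40.7% ✓; length 27 ✓; Tm = 2·16 + 4·11 = 76°C ✓ — passes.
Primer 3 (28 nt, A=8 T=11 G=6 C=3): 3' end AG has 1 G/C ✓; GC 9/28 = 32.1%, outside 40.1–54.3% ✗; length 28 ✓; Tm = 2·19 + 4·9 = 74°C ✓ — fails.
Primer 4 (28 nt, A=7 T=5 G=9 C=7): 3' end CT has 1 G/C ✓; GC 16/28 = 57.1%, outside 40.1–54.3% ✗; length 28 ✓; Tm = 2·12 + 4·16 = 88°C, outside 72–81°C ✗ — fails.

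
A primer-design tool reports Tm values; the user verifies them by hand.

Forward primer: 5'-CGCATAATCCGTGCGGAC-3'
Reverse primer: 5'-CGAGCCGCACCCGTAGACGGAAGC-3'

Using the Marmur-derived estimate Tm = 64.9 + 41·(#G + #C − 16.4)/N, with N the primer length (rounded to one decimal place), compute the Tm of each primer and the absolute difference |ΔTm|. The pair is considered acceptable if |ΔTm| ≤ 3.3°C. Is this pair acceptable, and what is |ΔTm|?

|ΔTm| = 13.3°C; the pair is not acceptable.

Forward: G+C = 11, N = 18 → Tm = 64.9 + 41·(11 − 16.4)/18 = 52.6°C.
Reverse: G+C = 17, N = 24 → Tm = 64.9 + 41·(17 − 16.4)/24 = 65.9°C.
|ΔTm| = |52.6 − 65.9| = 13.3°C, > 3.3°C.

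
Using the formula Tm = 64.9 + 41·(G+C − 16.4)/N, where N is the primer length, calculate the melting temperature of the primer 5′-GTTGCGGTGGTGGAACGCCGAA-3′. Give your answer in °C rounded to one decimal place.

60.4°C

Base counts: A=4, T=4, G=10, C=4; G+C = 14, N = 22.
Tm = 64.9 + 41·(14 − 16.4)/22 = 64.9 + -98.40/22 = 60.4°C.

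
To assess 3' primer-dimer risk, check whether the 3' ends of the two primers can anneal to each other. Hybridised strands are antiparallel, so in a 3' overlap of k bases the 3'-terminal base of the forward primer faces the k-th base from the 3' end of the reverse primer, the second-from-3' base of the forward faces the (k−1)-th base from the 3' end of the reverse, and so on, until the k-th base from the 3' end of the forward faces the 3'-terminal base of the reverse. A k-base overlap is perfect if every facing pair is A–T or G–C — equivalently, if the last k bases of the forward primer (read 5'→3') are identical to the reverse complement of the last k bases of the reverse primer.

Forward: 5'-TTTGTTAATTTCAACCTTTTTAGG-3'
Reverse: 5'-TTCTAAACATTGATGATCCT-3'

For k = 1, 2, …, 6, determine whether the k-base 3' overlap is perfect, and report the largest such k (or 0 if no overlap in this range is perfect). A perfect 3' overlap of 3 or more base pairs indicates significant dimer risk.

Longest perfect overlap: 3 complementary base pairs; significant dimer risk (threshold 3).

Last 6 bases (5'→3') — forward …TTTAGG, reverse …GATCCT.
Reverse complement of the reverse primer's last 6 bases: AGGATC; its first k bases are the reverse complement of the reverse primer's last k bases, so a perfect k-base overlap needs the forward primer's last k bases to equal them.
Comparing (forward last k vs required): k=1: G vs A ✗; k=2: GG vs AG ✗; k=3: AGG vs AGG ✓; k=4: TAGG vs AGGA ✗; k=5: TTAGG vs AGGAT ✗; k=6: TTTAGG vs AGGATC ✗.
Only k = 3 is perfect, so the longest perfect 3' overlap is 3.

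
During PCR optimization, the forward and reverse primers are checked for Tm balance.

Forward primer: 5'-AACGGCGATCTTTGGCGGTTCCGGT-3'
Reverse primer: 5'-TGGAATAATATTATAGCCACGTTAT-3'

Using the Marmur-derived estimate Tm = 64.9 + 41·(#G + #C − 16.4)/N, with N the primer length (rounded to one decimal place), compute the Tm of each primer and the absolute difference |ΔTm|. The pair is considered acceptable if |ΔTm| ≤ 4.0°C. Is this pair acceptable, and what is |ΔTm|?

|ΔTm| = 13.1°C; the pair is not acceptable.

Forward: G+C = 15, N = 25 → Tm = 64.9 + 41·(15 − 16.4)/25 = 62.6°C.
Reverse: G+C = 7, N = 25 → Tm = 64.9 + 41·(7 − 16.4)/25 = 49.5°C.
|ΔTm| = |62.6 − 49.5| = 13.1°C, > 4.0°C.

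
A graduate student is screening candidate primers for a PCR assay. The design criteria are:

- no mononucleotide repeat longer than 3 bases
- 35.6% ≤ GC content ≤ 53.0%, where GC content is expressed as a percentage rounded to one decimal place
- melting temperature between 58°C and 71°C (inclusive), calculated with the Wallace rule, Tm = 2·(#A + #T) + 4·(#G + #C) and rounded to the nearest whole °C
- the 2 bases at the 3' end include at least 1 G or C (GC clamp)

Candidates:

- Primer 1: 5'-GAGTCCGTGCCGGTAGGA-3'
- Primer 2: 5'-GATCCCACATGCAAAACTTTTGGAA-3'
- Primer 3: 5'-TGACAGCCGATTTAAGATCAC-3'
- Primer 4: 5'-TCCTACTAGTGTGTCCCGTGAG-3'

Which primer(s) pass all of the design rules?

Primer 3 only.

Primer 1 (18 nt, A=3 T=3 G=8 C=4): longest run = 2 ✓; GC 12/18 = 66.7%, outside 35.6–53.0% ✗; Tm = 2·6 + 4·12 = 60°C ✓; 3' end GA has 1 G/C ✓ — fails.
Primer 2 (25 nt, A=9 T=6 G=4 C=6): longest run = 4, exceeds 3 ✗; GC 10/25 = 40.0% ✓; Tm = 2·15 + 4·10 = 70°C ✓; 3' end AA has 0 G/C, need ≥1 ✗ — fails.
Primer 3 (21 nt, A=7 T=5 G=4 C=5): longest run = 3 ✓; GC 9/21 = 42.9% ✓; Tm = 2·12 + 4·9 = 60°C ✓; 3' end AC has 1 G/C ✓ — passes.
Primer 4 (22 nt, A=3 T=7 G=6 C=6): longest run = 3 ✓; GC 12/22 = 54.5%, outside 35.6–53.0% ✗; Tm = 2·10 + 4·12 = 68°C ✓; 3' end AG has 1 G/C ✓ — fails.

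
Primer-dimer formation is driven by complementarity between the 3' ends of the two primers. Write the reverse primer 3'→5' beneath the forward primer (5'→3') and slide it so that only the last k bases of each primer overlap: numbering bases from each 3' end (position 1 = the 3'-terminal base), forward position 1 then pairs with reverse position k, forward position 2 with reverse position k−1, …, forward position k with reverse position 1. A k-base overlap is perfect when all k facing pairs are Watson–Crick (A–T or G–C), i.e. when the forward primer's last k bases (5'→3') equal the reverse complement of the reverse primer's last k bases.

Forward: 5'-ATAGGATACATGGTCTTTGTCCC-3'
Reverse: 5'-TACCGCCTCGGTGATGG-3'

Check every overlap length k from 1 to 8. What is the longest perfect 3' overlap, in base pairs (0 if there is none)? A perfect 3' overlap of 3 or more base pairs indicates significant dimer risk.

Longest perfect overlap: 2 complementary base pairs; below the dimer-risk threshold (threshold 3).

Last 8 bases (5'→3') — forward …TTTGTCCC, reverse …GGTGATGG.
Reverse complement of the reverse primer's last 8 bases: CCATCACC; its first k bases are the reverse complement of the reverse primer's last k bases, so a perfect k-base overlap needs the forward primer's last k bases to equal them.
Comparing (forward last k vs required): k=1: C vs C ✓; k=2: CC vs CC ✓; k=3: CCC vs CCA ✗; k=4: TCCC vs CCAT ✗; k=5: GTCCC vs CCATC ✗; k=6: TGTCCC vs CCATCA ✗; k=7: TTGTCCC vs CCATCAC ✗; k=8: TTTGTCCC vs CCATCACC ✗.
Perfect overlaps at k = 1, 2; the largest is 2.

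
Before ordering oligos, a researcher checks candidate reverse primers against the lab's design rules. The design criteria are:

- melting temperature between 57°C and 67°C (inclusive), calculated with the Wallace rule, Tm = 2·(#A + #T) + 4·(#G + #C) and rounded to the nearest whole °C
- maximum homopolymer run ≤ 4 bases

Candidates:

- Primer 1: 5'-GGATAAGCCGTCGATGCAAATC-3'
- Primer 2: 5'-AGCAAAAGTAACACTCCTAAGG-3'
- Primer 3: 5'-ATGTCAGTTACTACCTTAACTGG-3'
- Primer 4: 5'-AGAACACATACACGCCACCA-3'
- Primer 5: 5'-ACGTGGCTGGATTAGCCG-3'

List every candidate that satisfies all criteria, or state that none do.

Primer 1 (22 nt, A=7 T=4 G=6 C=5): Tm = 2·11 + 4·11 = 66°C ✓; longest run = 3 ✓ — passes.
Primer 2 (22 nt, A=10 T=3 G=4 C=5): Tm = 2·13 + 4·9 = 62°C ✓; longest run = 4 ✓ — passes.
Primer 3 (23 nt, A=6 T=8 G=4 C=5): Tm = 2·14 + 4·9 = 64°C ✓; longest run = 2 ✓ — passes.
Primer 4 (20 nt, A=9 T=1 G=2 C=8): Tm = 2·10 + 4·10 = 60°C ✓; longest run = 2 ✓ — passes.
Primer 5 (18 nt, A=3 T=4 G=7 C=4): Tm = 2·7 + 4·11 = 58°C ✓; longest run = 2 ✓ — passes.

Primer 1, Primer 2, Primer 3, Primer 4 and Primer 5.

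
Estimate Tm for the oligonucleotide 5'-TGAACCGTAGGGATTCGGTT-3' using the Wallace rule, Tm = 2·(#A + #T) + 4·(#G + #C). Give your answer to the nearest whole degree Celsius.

Base counts: A=4, T=6, G=7, C=3 (length 20).
Tm = 2·(4+6) + 4·(7+3) = 2·10 + 4·10 = 20 + 40 = 60°C.

60°C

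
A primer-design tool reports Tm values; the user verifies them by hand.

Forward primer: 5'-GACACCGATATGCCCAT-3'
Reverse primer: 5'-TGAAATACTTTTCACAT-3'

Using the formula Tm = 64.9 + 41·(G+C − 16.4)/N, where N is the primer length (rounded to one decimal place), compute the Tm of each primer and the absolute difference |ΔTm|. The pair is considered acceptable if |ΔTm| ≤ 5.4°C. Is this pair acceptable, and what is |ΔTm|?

Forward: G+C = 9, N = 17 → Tm = 64.9 + 41·(9 − 16.4)/17 = 47.1°C.
Reverse: G+C = 4, N = 17 → Tm = 64.9 + 41·(4 − 16.4)/17 = 35.0°C.
|ΔTm| = |47.1 − 35.0| = 12.1°C, > 5.4°C.

|ΔTm| = 12.1°C; the pair is not acceptable.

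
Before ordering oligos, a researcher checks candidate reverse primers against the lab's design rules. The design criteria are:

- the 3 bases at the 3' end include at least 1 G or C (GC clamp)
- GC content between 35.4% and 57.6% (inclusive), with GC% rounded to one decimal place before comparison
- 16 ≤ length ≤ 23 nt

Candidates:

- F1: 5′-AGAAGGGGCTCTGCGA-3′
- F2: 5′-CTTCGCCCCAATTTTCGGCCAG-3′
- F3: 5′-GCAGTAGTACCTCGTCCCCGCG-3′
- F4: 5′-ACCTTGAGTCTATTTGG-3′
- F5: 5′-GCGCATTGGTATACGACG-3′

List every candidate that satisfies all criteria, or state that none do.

F1 (16 nt, A=4 T=2 G=7 C=3): 3' end CGA has 2 G/C ✓; GC 10/16 = 62.5%, outside 35.4–57.6% ✗; length 16 ✓ — fails.
F2 (22 nt, A=3 T=6 G=4 C=9): 3' end CAG has 2 G/C ✓; GC 13/22 = 59.1%, outside 35.4–57.6% ✗; length 22 ✓ — fails.
F3 (22 nt, A=3 T=4 G=6 C=9): 3' end GCG has 3 G/C ✓; GC 15/22 = 68.2%, outside 35.4–57.6% ✗; length 22 ✓ — fails.
F4 (17 nt, A=3 T=7 G=4 C=3): 3' end TGG has 2 G/C ✓; GC 7/17 = 41.2% ✓; length 17 ✓ — passes.
F5 (18 nt, A=4 T=4 G=6 C=4): 3' end ACG has 2 G/C ✓; GC 10/18 = 55.6% ✓; length 18 ✓ — passes.

F4 and F5.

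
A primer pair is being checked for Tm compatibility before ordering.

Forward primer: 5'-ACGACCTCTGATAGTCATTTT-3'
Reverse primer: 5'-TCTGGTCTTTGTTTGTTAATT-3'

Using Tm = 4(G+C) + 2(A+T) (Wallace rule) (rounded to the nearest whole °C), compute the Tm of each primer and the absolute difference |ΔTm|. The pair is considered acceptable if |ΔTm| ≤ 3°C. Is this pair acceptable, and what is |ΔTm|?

|ΔTm| = 4°C; the pair is not acceptable.

Forward: A=5 T=8 G=3 C=5 → Tm = 2·13 + 4·8 = 58°C.
Reverse: A=2 T=13 G=4 C=2 → Tm = 2·15 + 4·6 = 54°C.
|ΔTm| = |58 − 54| = 4°C, > 3°C.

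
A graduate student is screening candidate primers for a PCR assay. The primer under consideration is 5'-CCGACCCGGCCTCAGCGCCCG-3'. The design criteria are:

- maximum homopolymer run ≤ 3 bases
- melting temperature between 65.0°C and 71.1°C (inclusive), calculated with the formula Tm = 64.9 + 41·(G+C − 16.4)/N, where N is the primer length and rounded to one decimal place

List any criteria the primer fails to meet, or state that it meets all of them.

Base counts: A=2, T=1, G=6, C=12 (length 21).
homopolymer run: longest run = 3 ✓
Tm: Tm = 64.9 + 41·(18 − 16.4)/21 = 68.0°C ✓

Meets all criteria.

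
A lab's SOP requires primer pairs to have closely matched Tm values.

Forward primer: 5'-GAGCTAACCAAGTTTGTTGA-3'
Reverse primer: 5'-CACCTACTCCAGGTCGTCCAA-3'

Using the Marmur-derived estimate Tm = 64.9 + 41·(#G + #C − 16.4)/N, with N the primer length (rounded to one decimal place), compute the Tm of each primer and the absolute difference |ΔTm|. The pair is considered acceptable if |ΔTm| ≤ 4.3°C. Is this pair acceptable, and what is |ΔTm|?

Forward: G+C = 8, N = 20 → Tm = 64.9 + 41·(8 − 16.4)/20 = 47.7°C.
Reverse: G+C = 12, N = 21 → Tm = 64.9 + 41·(12 − 16.4)/21 = 56.3°C.
|ΔTm| = |47.7 − 56.3| = 8.6°C, > 4.3°C.

|ΔTm| = 8.6°C; the pair is not acceptable.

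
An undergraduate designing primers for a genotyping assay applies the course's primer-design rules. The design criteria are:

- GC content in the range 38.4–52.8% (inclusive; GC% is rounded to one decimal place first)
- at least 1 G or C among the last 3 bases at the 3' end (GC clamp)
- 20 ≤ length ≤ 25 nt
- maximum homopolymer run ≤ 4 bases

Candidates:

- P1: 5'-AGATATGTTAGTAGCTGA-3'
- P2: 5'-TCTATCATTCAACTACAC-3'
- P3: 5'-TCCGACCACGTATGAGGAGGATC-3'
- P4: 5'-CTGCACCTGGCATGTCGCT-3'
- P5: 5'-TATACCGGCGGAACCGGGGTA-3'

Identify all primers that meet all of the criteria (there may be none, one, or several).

None of the candidates satisfy all criteria.

P1 (18 nt, A=6 T=6 G=5 C=1): GC 6/18 = 33.3%, outside 38.4–52.8% ✗; 3' end TGA has 1 G/C ✓; length 18, outside 20–25 ✗; longest run = 2 ✓ — fails.
P2 (18 nt, A=6 T=6 G=0 C=6): GC 6/18 = 33.3%, outside 38.4–52.8% ✗; 3' end CAC has 2 G/C ✓; length 18, outside 20–25 ✗; longest run = 2 ✓ — fails.
P3 (23 nt, A=6 T=4 G=7 C=6): GC 13/23 = 56.5%, outside 38.4–52.8% ✗; 3' end ATC has 1 G/C ✓; length 23 ✓; longest run = 2 ✓ — fails.
P4 (19 nt, A=2 T=5 G=5 C=7): GC 12/19 = 63.2%, outside 38.4–52.8% ✗; 3' end GCT has 2 G/C ✓; length 19, outside 20–25 ✗; longest run = 2 ✓ — fails.
P5 (21 nt, A=5 T=3 G=8 C=5): GC 13/21 = 61.9%, outside 38.4–52.8% ✗; 3' end GTA has 1 G/C ✓; length 21 ✓; longest run = 4 ✓ — fails.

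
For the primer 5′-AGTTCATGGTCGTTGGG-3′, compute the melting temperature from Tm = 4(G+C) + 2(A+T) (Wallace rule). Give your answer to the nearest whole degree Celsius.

Base counts: A=2, T=6, G=7, C=2 (length 17).
Tm = 2·(2+6) + 4·(7+2) = 2·8 + 4·9 = 16 + 36 = 52°C.

52°C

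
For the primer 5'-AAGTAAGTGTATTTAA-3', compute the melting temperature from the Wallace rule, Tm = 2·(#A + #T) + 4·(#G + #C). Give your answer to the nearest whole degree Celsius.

38°C

Base counts: A=7, T=6, G=3, C=0 (length 16).
Tm = 2·(7+6) + 4·(3+0) = 2·13 + 4·3 = 26 + 12 = 38°C.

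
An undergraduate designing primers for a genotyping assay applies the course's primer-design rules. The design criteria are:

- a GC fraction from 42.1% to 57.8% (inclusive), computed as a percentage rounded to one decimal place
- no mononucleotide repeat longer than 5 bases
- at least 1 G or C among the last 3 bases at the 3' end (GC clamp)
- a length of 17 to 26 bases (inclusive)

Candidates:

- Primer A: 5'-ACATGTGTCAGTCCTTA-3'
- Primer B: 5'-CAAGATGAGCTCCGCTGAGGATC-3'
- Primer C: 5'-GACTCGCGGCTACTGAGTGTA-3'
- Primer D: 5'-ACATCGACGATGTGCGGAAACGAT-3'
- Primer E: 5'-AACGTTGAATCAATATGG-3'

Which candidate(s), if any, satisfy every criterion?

Primer A (17 nt, A=4 T=6 G=3 C=4): GC 7/17 = 41.2%, outside 42.1–57.8% ✗; longest run = 2 ✓; 3' end TTA has 0 G/C, need ≥1 ✗; length 17 ✓ — fails.
Primer B (23 nt, A=6 T=4 G=7 C=6): GC 13/23 = 56.5% ✓; longest run = 2 ✓; 3' end ATC has 1 G/C ✓; length 23 ✓ — passes.
Primer C (21 nt, A=4 T=5 G=7 C=5): GC 12/21 = 57.1% ✓; longest run = 2 ✓; 3' end GTA has 1 G/C ✓; length 21 ✓ — passes.
Primer D (24 nt, A=8 T=4 G=7 C=5): GC 12/24 = 50.0% ✓; longest run = 3 ✓; 3' end GAT has 1 G/C ✓; length 24 ✓ — passes.
Primer E (18 nt, A=7 T=5 G=4 C=2): GC 6/18 = 33.3%, outside 42.1–57.8% ✗; longest run = 2 ✓; 3' end TGG has 2 G/C ✓; length 18 ✓ — fails.

Primer B, Primer C and Primer D.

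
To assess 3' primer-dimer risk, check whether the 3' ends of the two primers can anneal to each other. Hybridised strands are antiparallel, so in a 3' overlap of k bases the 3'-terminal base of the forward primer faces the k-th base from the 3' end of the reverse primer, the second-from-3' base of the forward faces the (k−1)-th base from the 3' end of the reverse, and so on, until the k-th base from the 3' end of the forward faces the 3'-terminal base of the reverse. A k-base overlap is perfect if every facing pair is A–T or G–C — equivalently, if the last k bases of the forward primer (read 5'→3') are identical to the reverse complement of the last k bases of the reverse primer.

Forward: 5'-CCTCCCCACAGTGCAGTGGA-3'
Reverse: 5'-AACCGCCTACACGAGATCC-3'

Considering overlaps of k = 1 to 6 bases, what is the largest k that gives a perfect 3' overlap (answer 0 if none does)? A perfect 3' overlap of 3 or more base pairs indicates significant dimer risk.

Longest perfect overlap: 3 complementary base pairs; significant dimer risk (threshold 3).

Last 6 bases (5'→3') — forward …AGTGGA, reverse …AGATCC.
Reverse complement of the reverse primer's last 6 bases: GGATCT; its first k bases are the reverse complement of the reverse primer's last k bases, so a perfect k-base overlap needs the forward primer's last k bases to equal them.
Comparing (forward last k vs required): k=1: A vs G ✗; k=2: GA vs GG ✗; k=3: GGA vs GGA ✓; k=4: TGGA vs GGAT ✗; k=5: GTGGA vs GGATC ✗; k=6: AGTGGA vs GGATCT ✗.
Only k = 3 is perfect, so the longest perfect 3' overlap is 3.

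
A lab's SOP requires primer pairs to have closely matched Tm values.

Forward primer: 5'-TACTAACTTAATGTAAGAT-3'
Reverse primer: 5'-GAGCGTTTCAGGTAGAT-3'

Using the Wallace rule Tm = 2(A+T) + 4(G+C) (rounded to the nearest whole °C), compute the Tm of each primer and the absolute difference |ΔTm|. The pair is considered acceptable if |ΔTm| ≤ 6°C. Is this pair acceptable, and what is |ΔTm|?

Forward: A=8 T=7 G=2 C=2 → Tm = 2·15 + 4·4 = 46°C.
Reverse: A=4 T=5 G=6 C=2 → Tm = 2·9 + 4·8 = 50°C.
|ΔTm| = |46 − 50| = 4°C, ≤ 6°C.

|ΔTm| = 4°C; the pair is acceptable.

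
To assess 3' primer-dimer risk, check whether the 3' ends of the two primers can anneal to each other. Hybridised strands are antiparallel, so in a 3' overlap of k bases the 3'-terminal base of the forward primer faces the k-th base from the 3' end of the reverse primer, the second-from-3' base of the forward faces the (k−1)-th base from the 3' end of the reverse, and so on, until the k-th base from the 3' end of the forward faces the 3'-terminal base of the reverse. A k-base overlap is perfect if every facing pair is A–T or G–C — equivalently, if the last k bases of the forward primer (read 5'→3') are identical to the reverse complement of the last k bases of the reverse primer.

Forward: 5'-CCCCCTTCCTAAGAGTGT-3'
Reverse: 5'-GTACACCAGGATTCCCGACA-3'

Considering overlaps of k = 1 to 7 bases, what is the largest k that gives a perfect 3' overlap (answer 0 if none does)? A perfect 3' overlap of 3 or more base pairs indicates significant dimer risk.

Longest perfect overlap: 3 complementary base pairs; significant dimer risk (threshold 3).

Last 7 bases (5'→3') — forward …AGAGTGT, reverse …CCCGACA.
Reverse complement of the reverse primer's last 7 bases: TGTCGGG; its first k bases are the reverse complement of the reverse primer's last k bases, so a perfect k-base overlap needs the forward primer's last k bases to equal them.
Comparing (forward last k vs required): k=1: T vs T ✓; k=2: GT vs TG ✗; k=3: TGT vs TGT ✓; k=4: GTGT vs TGTC ✗; k=5: AGTGT vs TGTCG ✗; k=6: GAGTGT vs TGTCGG ✗; k=7: AGAGTGT vs TGTCGGG ✗.
Perfect overlaps at k = 1, 3; the largest is 3.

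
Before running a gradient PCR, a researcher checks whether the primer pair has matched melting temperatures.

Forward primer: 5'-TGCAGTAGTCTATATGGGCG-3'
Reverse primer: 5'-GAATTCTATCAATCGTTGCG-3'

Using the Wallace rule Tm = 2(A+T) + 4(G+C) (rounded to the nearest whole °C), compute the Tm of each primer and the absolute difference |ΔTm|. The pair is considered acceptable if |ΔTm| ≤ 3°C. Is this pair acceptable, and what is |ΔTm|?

Forward: A=4 T=6 G=7 C=3 → Tm = 2·10 + 4·10 = 60°C.
Reverse: A=5 T=7 G=4 C=4 → Tm = 2·12 + 4·8 = 56°C.
|ΔTm| = |60 − 56| = 4°C, > 3°C.

|ΔTm| = 4°C; the pair is not acceptable.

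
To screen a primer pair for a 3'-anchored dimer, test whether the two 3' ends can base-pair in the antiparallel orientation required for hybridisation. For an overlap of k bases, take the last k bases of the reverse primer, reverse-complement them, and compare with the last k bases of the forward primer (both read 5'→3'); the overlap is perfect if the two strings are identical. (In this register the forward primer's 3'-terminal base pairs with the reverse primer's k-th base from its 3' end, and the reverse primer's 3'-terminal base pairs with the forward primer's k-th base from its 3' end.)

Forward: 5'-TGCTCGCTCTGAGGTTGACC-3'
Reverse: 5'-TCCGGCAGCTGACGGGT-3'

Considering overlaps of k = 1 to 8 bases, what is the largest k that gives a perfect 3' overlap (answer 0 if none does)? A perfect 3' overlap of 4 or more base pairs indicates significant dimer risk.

Last 8 bases (5'→3') — forward …GGTTGACC, reverse …TGACGGGT.
Reverse complement of the reverse primer's last 8 bases: ACCCGTCA; its first k bases are the reverse complement of the reverse primer's last k bases, so a perfect k-base overlap needs the forward primer's last k bases to equal them.
Comparing (forward last k vs required): k=1: C vs A ✗; k=2: CC vs AC ✗; k=3: ACC vs ACC ✓; k=4: GACC vs ACCC ✗; k=5: TGACC vs ACCCG ✗; k=6: TTGACC vs ACCCGT ✗; k=7: GTTGACC vs ACCCGTC ✗; k=8: GGTTGACC vs ACCCGTCA ✗.
Only k = 3 is perfect, so the longest perfect 3' overlap is 3.

Longest perfect overlap: 3 complementary base pairs; below the dimer-risk threshold (threshold 4).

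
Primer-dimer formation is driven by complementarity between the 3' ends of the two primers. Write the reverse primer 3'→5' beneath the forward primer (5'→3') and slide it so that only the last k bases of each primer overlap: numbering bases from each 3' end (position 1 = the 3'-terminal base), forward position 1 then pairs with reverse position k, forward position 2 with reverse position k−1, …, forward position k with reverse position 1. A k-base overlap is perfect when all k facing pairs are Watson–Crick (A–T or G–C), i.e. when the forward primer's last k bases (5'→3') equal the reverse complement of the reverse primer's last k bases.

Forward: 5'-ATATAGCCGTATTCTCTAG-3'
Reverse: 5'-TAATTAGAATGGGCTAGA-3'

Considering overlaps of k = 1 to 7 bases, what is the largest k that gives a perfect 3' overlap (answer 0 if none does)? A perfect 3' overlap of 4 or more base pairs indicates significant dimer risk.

Last 7 bases (5'→3') — forward …TCTCTAG, reverse …GGCTAGA.
Reverse complement of the reverse primer's last 7 bases: TCTAGCC; its first k bases are the reverse complement of the reverse primer's last k bases, so a perfect k-base overlap needs the forward primer's last k bases to equal them.
Comparing (forward last k vs required): k=1: G vs T ✗; k=2: AG vs TC ✗; k=3: TAG vs TCT ✗; k=4: CTAG vs TCTA ✗; k=5: TCTAG vs TCTAG ✓; k=6: CTCTAG vs TCTAGC ✗; k=7: TCTCTAG vs TCTAGCC ✗.
Only k = 5 is perfect, so the longest perfect 3' overlap is 5.

Longest perfect overlap: 5 complementary base pairs; significant dimer risk (threshold 4).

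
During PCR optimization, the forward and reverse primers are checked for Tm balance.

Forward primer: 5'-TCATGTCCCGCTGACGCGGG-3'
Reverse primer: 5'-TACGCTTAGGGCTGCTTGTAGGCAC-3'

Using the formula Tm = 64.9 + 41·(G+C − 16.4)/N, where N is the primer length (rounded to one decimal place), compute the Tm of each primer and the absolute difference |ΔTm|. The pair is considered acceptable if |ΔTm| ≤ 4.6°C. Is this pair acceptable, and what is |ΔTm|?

Forward: G+C = 14, N = 20 → Tm = 64.9 + 41·(14 − 16.4)/20 = 60.0°C.
Reverse: G+C = 14, N = 25 → Tm = 64.9 + 41·(14 − 16.4)/25 = 61.0°C.
|ΔTm| = |60.0 − 61.0| = 1.0°C, ≤ 4.6°C.

|ΔTm| = 1.0°C; the pair is acceptable.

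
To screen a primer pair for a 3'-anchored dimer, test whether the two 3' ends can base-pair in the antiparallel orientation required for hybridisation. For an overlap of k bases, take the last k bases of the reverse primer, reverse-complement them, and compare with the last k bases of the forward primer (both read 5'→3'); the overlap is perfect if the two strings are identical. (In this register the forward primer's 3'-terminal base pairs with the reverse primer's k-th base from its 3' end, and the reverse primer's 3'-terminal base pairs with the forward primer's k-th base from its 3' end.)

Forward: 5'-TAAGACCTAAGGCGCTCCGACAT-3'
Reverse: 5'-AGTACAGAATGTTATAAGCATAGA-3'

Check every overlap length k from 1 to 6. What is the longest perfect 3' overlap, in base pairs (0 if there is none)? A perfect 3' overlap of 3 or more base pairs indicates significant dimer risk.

Last 6 bases (5'→3') — forward …CGACAT, reverse …CATAGA.
Reverse complement of the reverse primer's last 6 bases: TCTATG; its first k bases are the reverse complement of the reverse primer's last k bases, so a perfect k-base overlap needs the forward primer's last k bases to equal them.
Comparing (forward last k vs required): k=1: T vs T ✓; k=2: AT vs TC ✗; k=3: CAT vs TCT ✗; k=4: ACAT vs TCTA ✗; k=5: GACAT vs TCTAT ✗; k=6: CGACAT vs TCTATG ✗.
Only k = 1 is perfect, so the longest perfect 3' overlap is 1.

Longest perfect overlap: 1 complementary base pair; below the dimer-risk threshold (threshold 3).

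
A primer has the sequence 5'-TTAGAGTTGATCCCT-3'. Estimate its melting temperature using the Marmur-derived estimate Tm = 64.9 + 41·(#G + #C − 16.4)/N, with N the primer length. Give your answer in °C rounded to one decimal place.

36.5°C

Base counts: A=3, T=6, G=3, C=3; G+C = 6, N = 15.
Tm = 64.9 + 41·(6 − 16.4)/15 = 64.9 + -426.40/15 = 36.5°C.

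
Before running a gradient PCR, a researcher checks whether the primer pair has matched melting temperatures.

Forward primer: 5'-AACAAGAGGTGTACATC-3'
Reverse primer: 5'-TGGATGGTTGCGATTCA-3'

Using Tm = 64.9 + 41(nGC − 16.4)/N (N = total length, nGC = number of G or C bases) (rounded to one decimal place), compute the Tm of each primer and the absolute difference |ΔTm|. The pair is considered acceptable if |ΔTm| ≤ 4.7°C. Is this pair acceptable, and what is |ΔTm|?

|ΔTm| = 2.4°C; the pair is acceptable.

Forward: G+C = 7, N = 17 → Tm = 64.9 + 41·(7 − 16.4)/17 = 42.2°C.
Reverse: G+C = 8, N = 17 → Tm = 64.9 + 41·(8 − 16.4)/17 = 44.6°C.
|ΔTm| = |42.2 − 44.6| = 2.4°C, ≤ 4.7°C.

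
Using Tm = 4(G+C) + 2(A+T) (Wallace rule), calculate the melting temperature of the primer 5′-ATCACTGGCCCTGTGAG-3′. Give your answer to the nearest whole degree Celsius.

54°C

Base counts: A=3, T=4, G=5, C=5 (length 17).
Tm = 2·(3+4) + 4·(5+5) = 2·7 + 4·10 = 14 + 40 = 54°C.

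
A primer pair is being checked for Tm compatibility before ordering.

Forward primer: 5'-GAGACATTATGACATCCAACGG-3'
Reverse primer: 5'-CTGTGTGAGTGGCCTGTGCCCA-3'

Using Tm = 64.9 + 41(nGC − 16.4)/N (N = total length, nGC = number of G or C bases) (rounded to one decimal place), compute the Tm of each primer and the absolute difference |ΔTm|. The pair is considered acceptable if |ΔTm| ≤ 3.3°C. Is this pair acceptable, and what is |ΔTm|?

Forward: G+C = 10, N = 22 → Tm = 64.9 + 41·(10 − 16.4)/22 = 53.0°C.
Reverse: G+C = 14, N = 22 → Tm = 64.9 + 41·(14 − 16.4)/22 = 60.4°C.
|ΔTm| = |53.0 − 60.4| = 7.4°C, > 3.3°C.

|ΔTm| = 7.4°C; the pair is not acceptable.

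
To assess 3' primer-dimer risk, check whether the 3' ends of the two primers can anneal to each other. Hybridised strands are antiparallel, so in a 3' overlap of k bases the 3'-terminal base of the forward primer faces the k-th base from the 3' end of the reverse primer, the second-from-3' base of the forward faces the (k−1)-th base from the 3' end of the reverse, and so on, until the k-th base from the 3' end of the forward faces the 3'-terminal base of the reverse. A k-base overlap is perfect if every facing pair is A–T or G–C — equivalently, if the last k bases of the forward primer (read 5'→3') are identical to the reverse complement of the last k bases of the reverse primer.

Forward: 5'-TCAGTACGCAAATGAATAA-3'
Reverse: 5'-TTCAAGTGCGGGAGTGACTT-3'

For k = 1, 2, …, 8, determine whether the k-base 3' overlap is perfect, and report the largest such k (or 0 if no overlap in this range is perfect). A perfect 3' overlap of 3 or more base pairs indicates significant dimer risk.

Longest perfect overlap: 2 complementary base pairs; below the dimer-risk threshold (threshold 3).

Last 8 bases (5'→3') — forward …ATGAATAA, reverse …AGTGACTT.
Reverse complement of the reverse primer's last 8 bases: AAGTCACT; its first k bases are the reverse complement of the reverse primer's last k bases, so a perfect k-base overlap needs the forward primer's last k bases to equal them.
Comparing (forward last k vs required): k=1: A vs A ✓; k=2: AA vs AA ✓; k=3: TAA vs AAG ✗; k=4: ATAA vs AAGT ✗; k=5: AATAA vs AAGTC ✗; k=6: GAATAA vs AAGTCA ✗; k=7: TGAATAA vs AAGTCAC ✗; k=8: ATGAATAA vs AAGTCACT ✗.
Perfect overlaps at k = 1, 2; the largest is 2.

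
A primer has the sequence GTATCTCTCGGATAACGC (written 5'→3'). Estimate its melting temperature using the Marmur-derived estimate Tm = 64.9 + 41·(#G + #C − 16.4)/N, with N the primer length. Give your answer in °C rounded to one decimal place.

48.0°C

Base counts: A=4, T=5, G=4, C=5; G+C = 9, N = 18.
Tm = 64.9 + 41·(9 − 16.4)/18 = 64.9 + -303.40/18 = 48.0°C.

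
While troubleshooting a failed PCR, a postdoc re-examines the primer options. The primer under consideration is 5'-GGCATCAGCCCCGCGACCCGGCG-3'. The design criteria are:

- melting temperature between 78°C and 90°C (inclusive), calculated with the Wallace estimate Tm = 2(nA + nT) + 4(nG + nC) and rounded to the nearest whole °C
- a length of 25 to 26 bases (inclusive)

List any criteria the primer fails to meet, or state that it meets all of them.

Fails: length.

Base counts: A=3, T=1, G=8, C=11 (length 23).
Tm: Tm = 2·4 + 4·19 = 84°C ✓
length: length 23, outside 25–26 ✗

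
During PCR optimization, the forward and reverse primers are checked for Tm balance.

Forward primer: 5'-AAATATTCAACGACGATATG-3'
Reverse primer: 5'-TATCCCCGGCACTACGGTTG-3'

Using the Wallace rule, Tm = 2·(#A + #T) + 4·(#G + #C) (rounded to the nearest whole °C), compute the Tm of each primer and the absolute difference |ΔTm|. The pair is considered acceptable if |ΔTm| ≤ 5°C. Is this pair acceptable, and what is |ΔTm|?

|ΔTm| = 12°C; the pair is not acceptable.

Forward: A=9 T=5 G=3 C=3 → Tm = 2·14 + 4·6 = 52°C.
Reverse: A=3 T=5 G=5 C=7 → Tm = 2·8 + 4·12 = 64°C.
|ΔTm| = |52 − 64| = 12°C, > 5°C.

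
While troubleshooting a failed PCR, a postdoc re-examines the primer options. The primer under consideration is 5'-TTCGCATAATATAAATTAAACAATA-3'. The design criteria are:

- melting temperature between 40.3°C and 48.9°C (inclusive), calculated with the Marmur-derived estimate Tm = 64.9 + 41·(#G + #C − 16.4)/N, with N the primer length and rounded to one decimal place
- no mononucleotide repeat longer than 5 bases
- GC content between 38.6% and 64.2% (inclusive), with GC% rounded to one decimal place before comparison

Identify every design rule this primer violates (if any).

Base counts: A=13, T=8, G=1, C=3 (length 25).
Tm: Tm = 64.9 + 41·(4 − 16.4)/25 = 44.6°C ✓
homopolymer run: longest run = 3 ✓
GC content: GC 4/25 = 16.0%, outside 38.6–64.2% ✗

Fails: GC content.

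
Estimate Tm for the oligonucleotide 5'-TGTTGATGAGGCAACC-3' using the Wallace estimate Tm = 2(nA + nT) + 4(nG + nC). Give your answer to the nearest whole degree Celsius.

48°C

Base counts: A=4, T=4, G=5, C=3 (length 16).
Tm = 2·(4+4) + 4·(5+3) = 2·8 + 4·8 = 16 + 32 = 48°C.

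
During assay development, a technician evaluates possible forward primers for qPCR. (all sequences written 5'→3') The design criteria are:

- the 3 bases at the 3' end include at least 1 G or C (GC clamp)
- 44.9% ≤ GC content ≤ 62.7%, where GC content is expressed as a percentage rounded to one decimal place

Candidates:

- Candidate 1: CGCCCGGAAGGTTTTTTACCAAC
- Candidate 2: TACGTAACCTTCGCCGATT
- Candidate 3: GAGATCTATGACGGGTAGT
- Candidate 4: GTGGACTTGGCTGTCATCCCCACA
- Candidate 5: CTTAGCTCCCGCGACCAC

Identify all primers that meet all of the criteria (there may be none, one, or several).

Candidate 1 (23 nt, A=5 T=6 G=5 C=7): 3' end AAC has 1 G/C ✓; GC 12/23 = 52.2% ✓ — passes.
Candidate 2 (19 nt, A=4 T=6 G=3 C=6): 3' end ATT has 0 G/C, need ≥1 ✗; GC 9/19 = 47.4% ✓ — fails.
Candidate 3 (19 nt, A=5 T=5 G=7 C=2): 3' end AGT has 1 G/C ✓; GC 9/19 = 47.4% ✓ — passes.
Candidate 4 (24 nt, A=4 T=6 G=6 C=8): 3' end ACA has 1 G/C ✓; GC 14/24 = 58.3% ✓ — passes.
Candidate 5 (18 nt, A=3 T=3 G=3 C=9): 3' end CAC has 2 G/C ✓; GC 12/18 = 66.7%, outside 44.9–62.7% ✗ — fails.

Candidate 1, Candidate 3 and Candidate 4.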